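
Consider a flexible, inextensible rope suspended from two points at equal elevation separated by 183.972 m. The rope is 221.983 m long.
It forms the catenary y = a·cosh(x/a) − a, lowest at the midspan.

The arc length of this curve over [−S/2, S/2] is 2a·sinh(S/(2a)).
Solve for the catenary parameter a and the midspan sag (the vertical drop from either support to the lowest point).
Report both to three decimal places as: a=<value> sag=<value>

seed: a₀ = √(S³/(24(L−S))) = √(183.972³/(24·38.011)) = 82.616602
iter 1: u=1.113408  f(a)=+2.427e+00  f'(a)=-1.039e+00  a ← 82.616602 − (+2.427e+00/-1.039e+00) = 84.951390
iter 2: u=1.082807  f(a)=+1.067e-01  f'(a)=-9.499e-01  a ← 84.951390 − (+1.067e-01/-9.499e-01) = 85.063700
iter 3: u=1.081378  f(a)=+2.271e-04  f'(a)=-9.458e-01  a ← 85.063700 − (+2.271e-04/-9.458e-01) = 85.063940
iter 4: u=1.081375  f(a)=+1.034e-09  f'(a)=-9.458e-01  a ← 85.063940 − (+1.034e-09/-9.458e-01) = 85.063940
iter 5: u=1.081375  f(a)=-2.842e-14  f'(a)=-9.458e-01  a ← 85.063940 − (-2.842e-14/-9.458e-01) = 85.063940
converged: |Δa| < 1e-12 after 5 iterations
sag = a·(cosh(S/(2a)) − 1) = 85.063940·(cosh(1.081375) − 1) = 54.775207
T_max/T_min = cosh(S/(2a)) = 1.643930

a=85.064 sag=54.775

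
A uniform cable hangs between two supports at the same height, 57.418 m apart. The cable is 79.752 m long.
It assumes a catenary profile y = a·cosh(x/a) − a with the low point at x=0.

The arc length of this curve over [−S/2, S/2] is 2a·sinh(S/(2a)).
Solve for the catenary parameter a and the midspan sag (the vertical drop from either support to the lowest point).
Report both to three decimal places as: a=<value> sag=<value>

seed: a₀ = √(S³/(24(L−S))) = √(57.418³/(24·22.334)) = 18.792442
iter 1: u=1.527689  f(a)=+2.756e+00  f'(a)=-2.980e+00  a ← 18.792442 − (+2.756e+00/-2.980e+00) = 19.717229
iter 2: u=1.456036  f(a)=+2.165e-01  f'(a)=-2.529e+00  a ← 19.717229 − (+2.165e-01/-2.529e+00) = 19.802845
iter 3: u=1.449741  f(a)=+1.588e-03  f'(a)=-2.492e+00  a ← 19.802845 − (+1.588e-03/-2.492e+00) = 19.803482
iter 4: u=1.449695  f(a)=+8.677e-08  f'(a)=-2.491e+00  a ← 19.803482 − (+8.677e-08/-2.491e+00) = 19.803482
iter 5: u=1.449695  f(a)=+0.000e+00  f'(a)=-2.491e+00  a ← 19.803482 − (+0.000e+00/-2.491e+00) = 19.803482
converged: |Δa| < 1e-12 after 5 iterations
sag = a·(cosh(S/(2a)) − 1) = 19.803482·(cosh(1.449695) − 1) = 24.719245
T_max/T_min = cosh(S/(2a)) = 2.248227

a=19.803 sag=24.719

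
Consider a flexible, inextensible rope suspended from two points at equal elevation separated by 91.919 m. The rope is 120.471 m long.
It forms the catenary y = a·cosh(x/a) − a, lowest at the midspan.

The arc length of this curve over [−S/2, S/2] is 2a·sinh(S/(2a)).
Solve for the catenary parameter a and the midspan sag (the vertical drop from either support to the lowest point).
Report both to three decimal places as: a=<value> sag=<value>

a=35.134 sag=34.599

seed: a₀ = √(S³/(24(L−S))) = √(91.919³/(24·28.552)) = 33.665421
iter 1: u=1.365184  f(a)=+2.782e+00  f'(a)=-2.034e+00  a ← 33.665421 − (+2.782e+00/-2.034e+00) = 35.032996
iter 2: u=1.311892  f(a)=+1.785e-01  f'(a)=-1.781e+00  a ← 35.032996 − (+1.785e-01/-1.781e+00) = 35.133230
iter 3: u=1.308149  f(a)=+8.463e-04  f'(a)=-1.764e+00  a ← 35.133230 − (+8.463e-04/-1.764e+00) = 35.133710
iter 4: u=1.308131  f(a)=+1.922e-08  f'(a)=-1.764e+00  a ← 35.133710 − (+1.922e-08/-1.764e+00) = 35.133710
iter 5: u=1.308131  f(a)=-1.421e-14  f'(a)=-1.764e+00  a ← 35.133710 − (-1.421e-14/-1.764e+00) = 35.133710
converged: |Δa| < 1e-12 after 5 iterations
sag = a·(cosh(S/(2a)) − 1) = 35.133710·(cosh(1.308131) − 1) = 34.599303
T_max/T_min = cosh(S/(2a)) = 1.984789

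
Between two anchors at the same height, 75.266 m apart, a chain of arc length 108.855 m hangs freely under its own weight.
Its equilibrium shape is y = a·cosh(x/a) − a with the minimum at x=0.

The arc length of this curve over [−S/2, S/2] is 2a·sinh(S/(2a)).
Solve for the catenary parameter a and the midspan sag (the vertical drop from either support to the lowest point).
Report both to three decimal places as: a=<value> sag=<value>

seed: a₀ = √(S³/(24(L−S))) = √(75.266³/(24·33.589)) = 22.998213
iter 1: u=1.636345  f(a)=+4.795e+00  f'(a)=-3.782e+00  a ← 22.998213 − (+4.795e+00/-3.782e+00) = 24.266022
iter 2: u=1.550852  f(a)=+4.250e-01  f'(a)=-3.138e+00  a ← 24.266022 − (+4.250e-01/-3.138e+00) = 24.401443
iter 3: u=1.542245  f(a)=+4.057e-03  f'(a)=-3.079e+00  a ← 24.401443 − (+4.057e-03/-3.079e+00) = 24.402761
iter 4: u=1.542162  f(a)=+3.776e-07  f'(a)=-3.078e+00  a ← 24.402761 − (+3.776e-07/-3.078e+00) = 24.402761
iter 5: u=1.542162  f(a)=-1.421e-14  f'(a)=-3.078e+00  a ← 24.402761 − (-1.421e-14/-3.078e+00) = 24.402761
converged: |Δa| < 1e-12 after 5 iterations
sag = a·(cosh(S/(2a)) − 1) = 24.402761·(cosh(1.542162) − 1) = 35.244934
T_max/T_min = cosh(S/(2a)) = 2.444301

a=24.403 sag=35.245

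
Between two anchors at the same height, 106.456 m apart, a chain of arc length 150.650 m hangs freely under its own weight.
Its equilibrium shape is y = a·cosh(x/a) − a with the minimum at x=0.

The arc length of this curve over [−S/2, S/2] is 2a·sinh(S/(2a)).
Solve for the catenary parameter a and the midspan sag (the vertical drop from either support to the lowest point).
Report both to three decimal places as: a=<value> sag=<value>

a=35.653 sag=47.683

seed: a₀ = √(S³/(24(L−S))) = √(106.456³/(24·44.194)) = 33.726241
iter 1: u=1.578237  f(a)=+5.842e+00  f'(a)=-3.334e+00  a ← 33.726241 − (+5.842e+00/-3.334e+00) = 35.478290
iter 2: u=1.500298  f(a)=+4.861e-01  f'(a)=-2.801e+00  a ← 35.478290 − (+4.861e-01/-2.801e+00) = 35.651862
iter 3: u=1.492994  f(a)=+4.041e-03  f'(a)=-2.754e+00  a ← 35.651862 − (+4.041e-03/-2.754e+00) = 35.653329
iter 4: u=1.492932  f(a)=+2.843e-07  f'(a)=-2.754e+00  a ← 35.653329 − (+2.843e-07/-2.754e+00) = 35.653329
iter 5: u=1.492932  f(a)=-2.842e-14  f'(a)=-2.754e+00  a ← 35.653329 − (-2.842e-14/-2.754e+00) = 35.653329
converged: |Δa| < 1e-12 after 5 iterations
sag = a·(cosh(S/(2a)) − 1) = 35.653329·(cosh(1.492932) − 1) = 47.683430
T_max/T_min = cosh(S/(2a)) = 2.337419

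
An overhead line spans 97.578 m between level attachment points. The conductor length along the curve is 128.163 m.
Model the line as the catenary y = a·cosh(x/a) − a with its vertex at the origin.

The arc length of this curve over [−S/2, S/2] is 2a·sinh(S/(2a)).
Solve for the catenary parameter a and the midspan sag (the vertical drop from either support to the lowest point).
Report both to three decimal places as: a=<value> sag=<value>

seed: a₀ = √(S³/(24(L−S))) = √(97.578³/(24·30.585)) = 35.576892
iter 1: u=1.371368  f(a)=+3.008e+00  f'(a)=-2.065e+00  a ← 35.576892 − (+3.008e+00/-2.065e+00) = 37.033485
iter 2: u=1.317429  f(a)=+1.946e-01  f'(a)=-1.806e+00  a ← 37.033485 − (+1.946e-01/-1.806e+00) = 37.141248
iter 3: u=1.313607  f(a)=+9.391e-04  f'(a)=-1.788e+00  a ← 37.141248 − (+9.391e-04/-1.788e+00) = 37.141773
iter 4: u=1.313588  f(a)=+2.210e-08  f'(a)=-1.788e+00  a ← 37.141773 − (+2.210e-08/-1.788e+00) = 37.141773
iter 5: u=1.313588  f(a)=-2.842e-14  f'(a)=-1.788e+00  a ← 37.141773 − (-2.842e-14/-1.788e+00) = 37.141773
converged: |Δa| < 1e-12 after 5 iterations
sag = a·(cosh(S/(2a)) − 1) = 37.141773·(cosh(1.313588) − 1) = 36.925426
T_max/T_min = cosh(S/(2a)) = 1.994175

a=37.142 sag=36.925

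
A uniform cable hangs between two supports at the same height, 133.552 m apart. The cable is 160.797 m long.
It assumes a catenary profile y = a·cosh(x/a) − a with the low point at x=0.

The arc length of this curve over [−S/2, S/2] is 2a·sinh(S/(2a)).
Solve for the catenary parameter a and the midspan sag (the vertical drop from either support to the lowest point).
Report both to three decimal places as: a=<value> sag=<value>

a=62.123 sag=39.480

seed: a₀ = √(S³/(24(L−S))) = √(133.552³/(24·27.245)) = 60.356850
iter 1: u=1.106353  f(a)=+1.717e+00  f'(a)=-1.018e+00  a ← 60.356850 − (+1.717e+00/-1.018e+00) = 62.042938
iter 2: u=1.076287  f(a)=+7.457e-02  f'(a)=-9.315e-01  a ← 62.042938 − (+7.457e-02/-9.315e-01) = 62.122990
iter 3: u=1.074900  f(a)=+1.548e-04  f'(a)=-9.277e-01  a ← 62.122990 − (+1.548e-04/-9.277e-01) = 62.123157
iter 4: u=1.074897  f(a)=+6.705e-10  f'(a)=-9.277e-01  a ← 62.123157 − (+6.705e-10/-9.277e-01) = 62.123157
iter 5: u=1.074897  f(a)=-2.842e-14  f'(a)=-9.277e-01  a ← 62.123157 − (-2.842e-14/-9.277e-01) = 62.123157
converged: |Δa| < 1e-12 after 5 iterations
sag = a·(cosh(S/(2a)) − 1) = 62.123157·(cosh(1.074897) − 1) = 39.480019
T_max/T_min = cosh(S/(2a)) = 1.635512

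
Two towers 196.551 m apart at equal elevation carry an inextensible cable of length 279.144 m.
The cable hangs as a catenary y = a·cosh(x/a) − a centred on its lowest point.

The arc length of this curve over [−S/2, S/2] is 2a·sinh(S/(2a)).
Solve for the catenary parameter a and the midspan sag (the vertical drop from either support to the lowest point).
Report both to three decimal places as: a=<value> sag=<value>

seed: a₀ = √(S³/(24(L−S))) = √(196.551³/(24·82.593)) = 61.892161
iter 1: u=1.587851  f(a)=+1.106e+01  f'(a)=-3.405e+00  a ← 61.892161 − (+1.106e+01/-3.405e+00) = 65.139815
iter 2: u=1.508686  f(a)=+9.301e-01  f'(a)=-2.855e+00  a ← 65.139815 − (+9.301e-01/-2.855e+00) = 65.465648
iter 3: u=1.501177  f(a)=+7.914e-03  f'(a)=-2.806e+00  a ← 65.465648 − (+7.914e-03/-2.806e+00) = 65.468468
iter 4: u=1.501112  f(a)=+5.836e-07  f'(a)=-2.806e+00  a ← 65.468468 − (+5.836e-07/-2.806e+00) = 65.468469
iter 5: u=1.501112  f(a)=+0.000e+00  f'(a)=-2.806e+00  a ← 65.468469 − (+0.000e+00/-2.806e+00) = 65.468469
converged: |Δa| < 1e-12 after 5 iterations
sag = a·(cosh(S/(2a)) − 1) = 65.468469·(cosh(1.501112) − 1) = 88.695287
T_max/T_min = cosh(S/(2a)) = 2.354779

a=65.468 sag=88.695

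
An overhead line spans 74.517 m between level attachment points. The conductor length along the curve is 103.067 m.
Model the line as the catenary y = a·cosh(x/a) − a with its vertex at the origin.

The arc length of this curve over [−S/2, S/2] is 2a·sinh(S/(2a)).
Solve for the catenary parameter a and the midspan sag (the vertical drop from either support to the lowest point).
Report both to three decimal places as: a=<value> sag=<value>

seed: a₀ = √(S³/(24(L−S))) = √(74.517³/(24·28.550)) = 24.573916
iter 1: u=1.516181  f(a)=+3.467e+00  f'(a)=-2.904e+00  a ← 24.573916 − (+3.467e+00/-2.904e+00) = 25.767986
iter 2: u=1.445922  f(a)=+2.687e-01  f'(a)=-2.469e+00  a ← 25.767986 − (+2.687e-01/-2.469e+00) = 25.876807
iter 3: u=1.439842  f(a)=+1.914e-03  f'(a)=-2.434e+00  a ← 25.876807 − (+1.914e-03/-2.434e+00) = 25.877593
iter 4: u=1.439798  f(a)=+9.864e-08  f'(a)=-2.434e+00  a ← 25.877593 − (+9.864e-08/-2.434e+00) = 25.877593
iter 5: u=1.439798  f(a)=+0.000e+00  f'(a)=-2.434e+00  a ← 25.877593 − (+0.000e+00/-2.434e+00) = 25.877593
converged: |Δa| < 1e-12 after 5 iterations
sag = a·(cosh(S/(2a)) − 1) = 25.877593·(cosh(1.439798) − 1) = 31.788267
T_max/T_min = cosh(S/(2a)) = 2.228409

a=25.878 sag=31.788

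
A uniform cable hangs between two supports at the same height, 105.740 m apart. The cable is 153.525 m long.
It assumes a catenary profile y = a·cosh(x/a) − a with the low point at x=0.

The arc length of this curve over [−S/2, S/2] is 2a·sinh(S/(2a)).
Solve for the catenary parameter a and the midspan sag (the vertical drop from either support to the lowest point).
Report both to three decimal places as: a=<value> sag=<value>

a=34.091 sag=49.901

seed: a₀ = √(S³/(24(L−S))) = √(105.740³/(24·47.785)) = 32.107578
iter 1: u=1.646652  f(a)=+6.913e+00  f'(a)=-3.866e+00  a ← 32.107578 − (+6.913e+00/-3.866e+00) = 33.895737
iter 2: u=1.559783  f(a)=+6.195e-01  f'(a)=-3.201e+00  a ← 33.895737 − (+6.195e-01/-3.201e+00) = 34.089255
iter 3: u=1.550929  f(a)=+6.058e-03  f'(a)=-3.139e+00  a ← 34.089255 − (+6.058e-03/-3.139e+00) = 34.091185
iter 4: u=1.550841  f(a)=+5.917e-07  f'(a)=-3.138e+00  a ← 34.091185 − (+5.917e-07/-3.138e+00) = 34.091185
iter 5: u=1.550841  f(a)=+0.000e+00  f'(a)=-3.138e+00  a ← 34.091185 − (+0.000e+00/-3.138e+00) = 34.091185
converged: |Δa| < 1e-12 after 5 iterations
sag = a·(cosh(S/(2a)) − 1) = 34.091185·(cosh(1.550841) − 1) = 49.901019
T_max/T_min = cosh(S/(2a)) = 2.463751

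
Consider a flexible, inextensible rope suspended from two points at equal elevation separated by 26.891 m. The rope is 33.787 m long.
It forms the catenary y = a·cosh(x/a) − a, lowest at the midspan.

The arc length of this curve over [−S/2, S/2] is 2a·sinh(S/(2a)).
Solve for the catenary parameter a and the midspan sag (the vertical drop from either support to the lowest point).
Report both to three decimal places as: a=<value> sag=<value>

seed: a₀ = √(S³/(24(L−S))) = √(26.891³/(24·6.896)) = 10.839423
iter 1: u=1.240426  f(a)=+5.504e-01  f'(a)=-1.479e+00  a ← 10.839423 − (+5.504e-01/-1.479e+00) = 11.211497
iter 2: u=1.199260  f(a)=+2.961e-02  f'(a)=-1.324e+00  a ← 11.211497 − (+2.961e-02/-1.324e+00) = 11.233860
iter 3: u=1.196873  f(a)=+9.647e-05  f'(a)=-1.315e+00  a ← 11.233860 − (+9.647e-05/-1.315e+00) = 11.233934
iter 4: u=1.196865  f(a)=+1.032e-09  f'(a)=-1.315e+00  a ← 11.233934 − (+1.032e-09/-1.315e+00) = 11.233934
iter 5: u=1.196865  f(a)=+0.000e+00  f'(a)=-1.315e+00  a ← 11.233934 − (+0.000e+00/-1.315e+00) = 11.233934
converged: |Δa| < 1e-12 after 5 iterations
sag = a·(cosh(S/(2a)) − 1) = 11.233934·(cosh(1.196865) − 1) = 9.053787
T_max/T_min = cosh(S/(2a)) = 1.805932

a=11.234 sag=9.054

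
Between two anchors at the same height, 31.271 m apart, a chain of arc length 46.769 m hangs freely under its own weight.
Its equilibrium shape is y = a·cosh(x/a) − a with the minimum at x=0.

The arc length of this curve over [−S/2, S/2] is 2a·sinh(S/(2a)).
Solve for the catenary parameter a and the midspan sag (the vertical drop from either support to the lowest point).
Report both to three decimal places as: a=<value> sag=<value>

seed: a₀ = √(S³/(24(L−S))) = √(31.271³/(24·15.498)) = 9.067117
iter 1: u=1.724418  f(a)=+2.474e+00  f'(a)=-4.549e+00  a ← 9.067117 − (+2.474e+00/-4.549e+00) = 9.611026
iter 2: u=1.626829  f(a)=+2.401e-01  f'(a)=-3.705e+00  a ← 9.611026 − (+2.401e-01/-3.705e+00) = 9.675830
iter 3: u=1.615934  f(a)=+2.798e-03  f'(a)=-3.620e+00  a ← 9.675830 − (+2.798e-03/-3.620e+00) = 9.676603
iter 4: u=1.615805  f(a)=+3.898e-07  f'(a)=-3.619e+00  a ← 9.676603 − (+3.898e-07/-3.619e+00) = 9.676603
iter 5: u=1.615805  f(a)=+7.105e-15  f'(a)=-3.619e+00  a ← 9.676603 − (+7.105e-15/-3.619e+00) = 9.676603
converged: |Δa| < 1e-12 after 5 iterations
sag = a·(cosh(S/(2a)) − 1) = 9.676603·(cosh(1.615805) − 1) = 15.630935
T_max/T_min = cosh(S/(2a)) = 2.615333

a=9.677 sag=15.631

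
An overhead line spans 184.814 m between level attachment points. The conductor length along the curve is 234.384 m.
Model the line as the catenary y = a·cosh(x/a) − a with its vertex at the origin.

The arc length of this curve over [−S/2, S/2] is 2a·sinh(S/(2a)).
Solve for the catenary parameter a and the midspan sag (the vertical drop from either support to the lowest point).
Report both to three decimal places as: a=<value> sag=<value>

a=75.609 sag=63.857

seed: a₀ = √(S³/(24(L−S))) = √(184.814³/(24·49.570)) = 72.842899
iter 1: u=1.268579  f(a)=+4.145e+00  f'(a)=-1.593e+00  a ← 72.842899 − (+4.145e+00/-1.593e+00) = 75.444851
iter 2: u=1.224828  f(a)=+2.324e-01  f'(a)=-1.419e+00  a ← 75.444851 − (+2.324e-01/-1.419e+00) = 75.608669
iter 3: u=1.222175  f(a)=+8.271e-04  f'(a)=-1.409e+00  a ← 75.608669 − (+8.271e-04/-1.409e+00) = 75.609256
iter 4: u=1.222165  f(a)=+1.055e-08  f'(a)=-1.409e+00  a ← 75.609256 − (+1.055e-08/-1.409e+00) = 75.609256
iter 5: u=1.222165  f(a)=+2.842e-14  f'(a)=-1.409e+00  a ← 75.609256 − (+2.842e-14/-1.409e+00) = 75.609256
converged: |Δa| < 1e-12 after 5 iterations
sag = a·(cosh(S/(2a)) − 1) = 75.609256·(cosh(1.222165) − 1) = 63.856598
T_max/T_min = cosh(S/(2a)) = 1.844561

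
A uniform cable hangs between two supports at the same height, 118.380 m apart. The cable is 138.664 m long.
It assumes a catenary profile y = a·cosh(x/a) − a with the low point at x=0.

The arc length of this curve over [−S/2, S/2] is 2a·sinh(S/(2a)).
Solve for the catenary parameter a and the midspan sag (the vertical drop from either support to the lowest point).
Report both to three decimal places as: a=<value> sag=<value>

a=59.821 sag=31.751

seed: a₀ = √(S³/(24(L−S))) = √(118.380³/(24·20.284)) = 58.376101
iter 1: u=1.013942  f(a)=+1.069e+00  f'(a)=-7.691e-01  a ← 58.376101 − (+1.069e+00/-7.691e-01) = 59.765546
iter 2: u=0.990370  f(a)=+3.934e-02  f'(a)=-7.134e-01  a ← 59.765546 − (+3.934e-02/-7.134e-01) = 59.820693
iter 3: u=0.989457  f(a)=+5.784e-05  f'(a)=-7.113e-01  a ← 59.820693 − (+5.784e-05/-7.113e-01) = 59.820774
iter 4: u=0.989456  f(a)=+1.255e-10  f'(a)=-7.113e-01  a ← 59.820774 − (+1.255e-10/-7.113e-01) = 59.820774
iter 5: u=0.989456  f(a)=+0.000e+00  f'(a)=-7.113e-01  a ← 59.820774 − (+0.000e+00/-7.113e-01) = 59.820774
converged: |Δa| < 1e-12 after 5 iterations
sag = a·(cosh(S/(2a)) − 1) = 59.820774·(cosh(0.989456) − 1) = 31.751335
T_max/T_min = cosh(S/(2a)) = 1.530774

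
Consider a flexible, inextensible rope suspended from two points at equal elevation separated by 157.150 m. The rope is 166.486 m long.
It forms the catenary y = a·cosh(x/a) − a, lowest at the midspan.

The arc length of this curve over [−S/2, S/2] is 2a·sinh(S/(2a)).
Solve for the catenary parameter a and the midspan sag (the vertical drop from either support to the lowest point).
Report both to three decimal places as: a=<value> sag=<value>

seed: a₀ = √(S³/(24(L−S))) = √(157.150³/(24·9.336)) = 131.608984
iter 1: u=0.597034  f(a)=+1.678e-01  f'(a)=-1.470e-01  a ← 131.608984 − (+1.678e-01/-1.470e-01) = 132.750571
iter 2: u=0.591900  f(a)=+2.208e-03  f'(a)=-1.432e-01  a ← 132.750571 − (+2.208e-03/-1.432e-01) = 132.765999
iter 3: u=0.591831  f(a)=+3.938e-07  f'(a)=-1.431e-01  a ← 132.765999 − (+3.938e-07/-1.431e-01) = 132.766002
iter 4: u=0.591831  f(a)=+0.000e+00  f'(a)=-1.431e-01  a ← 132.766002 − (+0.000e+00/-1.431e-01) = 132.766002
converged: |Δa| < 1e-12 after 4 iterations
sag = a·(cosh(S/(2a)) − 1) = 132.766002·(cosh(0.591831) − 1) = 23.938205
T_max/T_min = cosh(S/(2a)) = 1.180304

a=132.766 sag=23.938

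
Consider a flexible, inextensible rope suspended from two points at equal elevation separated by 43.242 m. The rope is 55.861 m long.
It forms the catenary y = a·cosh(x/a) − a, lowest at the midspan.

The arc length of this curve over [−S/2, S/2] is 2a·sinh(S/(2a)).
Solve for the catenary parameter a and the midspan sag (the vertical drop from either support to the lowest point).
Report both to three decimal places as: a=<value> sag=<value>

a=17.012 sag=15.692

seed: a₀ = √(S³/(24(L−S))) = √(43.242³/(24·12.619)) = 16.339568
iter 1: u=1.323230  f(a)=+1.152e+00  f'(a)=-1.833e+00  a ← 16.339568 − (+1.152e+00/-1.833e+00) = 16.968184
iter 2: u=1.274208  f(a)=+6.981e-02  f'(a)=-1.617e+00  a ← 16.968184 − (+6.981e-02/-1.617e+00) = 17.011371
iter 3: u=1.270973  f(a)=+2.930e-04  f'(a)=-1.603e+00  a ← 17.011371 − (+2.930e-04/-1.603e+00) = 17.011554
iter 4: u=1.270960  f(a)=+5.210e-09  f'(a)=-1.603e+00  a ← 17.011554 − (+5.210e-09/-1.603e+00) = 17.011554
iter 5: u=1.270960  f(a)=+7.105e-15  f'(a)=-1.603e+00  a ← 17.011554 − (+7.105e-15/-1.603e+00) = 17.011554
converged: |Δa| < 1e-12 after 5 iterations
sag = a·(cosh(S/(2a)) − 1) = 17.011554·(cosh(1.270960) − 1) = 15.691746
T_max/T_min = cosh(S/(2a)) = 1.922417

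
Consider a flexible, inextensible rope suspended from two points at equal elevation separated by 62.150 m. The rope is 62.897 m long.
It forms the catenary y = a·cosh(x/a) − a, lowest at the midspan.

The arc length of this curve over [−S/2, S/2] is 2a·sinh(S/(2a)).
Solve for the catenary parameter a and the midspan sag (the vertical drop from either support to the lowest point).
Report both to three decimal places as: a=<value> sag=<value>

a=115.925 sag=4.190

seed: a₀ = √(S³/(24(L−S))) = √(62.150³/(24·0.747)) = 115.716630
iter 1: u=0.268544  f(a)=+2.698e-03  f'(a)=-1.300e-02  a ← 115.716630 − (+2.698e-03/-1.300e-02) = 115.924114
iter 2: u=0.268063  f(a)=+7.274e-06  f'(a)=-1.293e-02  a ← 115.924114 − (+7.274e-06/-1.293e-02) = 115.924676
iter 3: u=0.268062  f(a)=+5.318e-11  f'(a)=-1.293e-02  a ← 115.924676 − (+5.318e-11/-1.293e-02) = 115.924676
iter 4: u=0.268062  f(a)=+0.000e+00  f'(a)=-1.293e-02  a ← 115.924676 − (+0.000e+00/-1.293e-02) = 115.924676
converged: |Δa| < 1e-12 after 4 iterations
sag = a·(cosh(S/(2a)) − 1) = 115.924676·(cosh(0.268062) − 1) = 4.190014
T_max/T_min = cosh(S/(2a)) = 1.036144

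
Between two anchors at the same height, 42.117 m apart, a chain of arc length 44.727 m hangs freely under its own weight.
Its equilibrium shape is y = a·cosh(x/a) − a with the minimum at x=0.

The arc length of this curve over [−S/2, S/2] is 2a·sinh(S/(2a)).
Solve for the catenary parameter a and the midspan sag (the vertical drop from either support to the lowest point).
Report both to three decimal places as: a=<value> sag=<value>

seed: a₀ = √(S³/(24(L−S))) = √(42.117³/(24·2.610)) = 34.535064
iter 1: u=0.609772  f(a)=+4.895e-02  f'(a)=-1.568e-01  a ← 34.535064 − (+4.895e-02/-1.568e-01) = 34.847182
iter 2: u=0.604310  f(a)=+6.716e-04  f'(a)=-1.526e-01  a ← 34.847182 − (+6.716e-04/-1.526e-01) = 34.851584
iter 3: u=0.604234  f(a)=+1.303e-07  f'(a)=-1.525e-01  a ← 34.851584 − (+1.303e-07/-1.525e-01) = 34.851585
iter 4: u=0.604234  f(a)=+1.421e-14  f'(a)=-1.525e-01  a ← 34.851585 − (+1.421e-14/-1.525e-01) = 34.851585
converged: |Δa| < 1e-12 after 4 iterations
sag = a·(cosh(S/(2a)) − 1) = 34.851585·(cosh(0.604234) − 1) = 6.558065
T_max/T_min = cosh(S/(2a)) = 1.188171

a=34.852 sag=6.558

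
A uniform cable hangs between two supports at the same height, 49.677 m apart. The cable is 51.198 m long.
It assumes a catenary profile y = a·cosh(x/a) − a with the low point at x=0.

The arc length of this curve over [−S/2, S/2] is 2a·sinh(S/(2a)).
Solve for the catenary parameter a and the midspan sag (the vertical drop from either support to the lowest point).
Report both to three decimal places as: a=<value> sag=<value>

a=58.216 sag=5.380

seed: a₀ = √(S³/(24(L−S))) = √(49.677³/(24·1.521)) = 57.951251
iter 1: u=0.428610  f(a)=+1.403e-02  f'(a)=-5.346e-02  a ← 57.951251 − (+1.403e-02/-5.346e-02) = 58.213715
iter 2: u=0.426678  f(a)=+9.590e-05  f'(a)=-5.273e-02  a ← 58.213715 − (+9.590e-05/-5.273e-02) = 58.215534
iter 3: u=0.426664  f(a)=+4.548e-09  f'(a)=-5.273e-02  a ← 58.215534 − (+4.548e-09/-5.273e-02) = 58.215534
iter 4: u=0.426664  f(a)=+0.000e+00  f'(a)=-5.273e-02  a ← 58.215534 − (+0.000e+00/-5.273e-02) = 58.215534
converged: |Δa| < 1e-12 after 4 iterations
sag = a·(cosh(S/(2a)) − 1) = 58.215534·(cosh(0.426664) − 1) = 5.379727
T_max/T_min = cosh(S/(2a)) = 1.092411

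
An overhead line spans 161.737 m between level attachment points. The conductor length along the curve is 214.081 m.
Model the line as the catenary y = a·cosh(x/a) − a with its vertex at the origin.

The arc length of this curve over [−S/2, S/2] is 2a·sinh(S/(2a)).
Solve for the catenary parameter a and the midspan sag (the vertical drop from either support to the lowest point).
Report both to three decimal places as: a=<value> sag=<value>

a=60.663 sag=62.372

seed: a₀ = √(S³/(24(L−S))) = √(161.737³/(24·52.344)) = 58.032997
iter 1: u=1.393492  f(a)=+5.324e+00  f'(a)=-2.179e+00  a ← 58.032997 − (+5.324e+00/-2.179e+00) = 60.475643
iter 2: u=1.337208  f(a)=+3.546e-01  f'(a)=-1.898e+00  a ← 60.475643 − (+3.546e-01/-1.898e+00) = 60.662457
iter 3: u=1.333090  f(a)=+1.821e-03  f'(a)=-1.878e+00  a ← 60.662457 − (+1.821e-03/-1.878e+00) = 60.663427
iter 4: u=1.333068  f(a)=+4.858e-08  f'(a)=-1.878e+00  a ← 60.663427 − (+4.858e-08/-1.878e+00) = 60.663427
iter 5: u=1.333068  f(a)=+2.842e-14  f'(a)=-1.878e+00  a ← 60.663427 − (+2.842e-14/-1.878e+00) = 60.663427
converged: |Δa| < 1e-12 after 5 iterations
sag = a·(cosh(S/(2a)) − 1) = 60.663427·(cosh(1.333068) − 1) = 62.372015
T_max/T_min = cosh(S/(2a)) = 2.028165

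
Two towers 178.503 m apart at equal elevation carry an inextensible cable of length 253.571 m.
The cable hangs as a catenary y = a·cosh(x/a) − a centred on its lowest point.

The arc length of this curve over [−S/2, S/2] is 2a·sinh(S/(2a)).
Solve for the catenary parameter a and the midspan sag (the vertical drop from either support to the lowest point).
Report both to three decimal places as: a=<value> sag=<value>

seed: a₀ = √(S³/(24(L−S))) = √(178.503³/(24·75.068)) = 56.186921
iter 1: u=1.588475  f(a)=+1.006e+01  f'(a)=-3.410e+00  a ← 56.186921 − (+1.006e+01/-3.410e+00) = 59.137118
iter 2: u=1.509230  f(a)=+8.467e-01  f'(a)=-2.858e+00  a ← 59.137118 − (+8.467e-01/-2.858e+00) = 59.433349
iter 3: u=1.501707  f(a)=+7.214e-03  f'(a)=-2.810e+00  a ← 59.433349 − (+7.214e-03/-2.810e+00) = 59.435917
iter 4: u=1.501643  f(a)=+5.337e-07  f'(a)=-2.809e+00  a ← 59.435917 − (+5.337e-07/-2.809e+00) = 59.435917
iter 5: u=1.501643  f(a)=+2.842e-14  f'(a)=-2.809e+00  a ← 59.435917 − (+2.842e-14/-2.809e+00) = 59.435917
converged: |Δa| < 1e-12 after 5 iterations
sag = a·(cosh(S/(2a)) − 1) = 59.435917·(cosh(1.501643) − 1) = 80.589763
T_max/T_min = cosh(S/(2a)) = 2.355910

a=59.436 sag=80.590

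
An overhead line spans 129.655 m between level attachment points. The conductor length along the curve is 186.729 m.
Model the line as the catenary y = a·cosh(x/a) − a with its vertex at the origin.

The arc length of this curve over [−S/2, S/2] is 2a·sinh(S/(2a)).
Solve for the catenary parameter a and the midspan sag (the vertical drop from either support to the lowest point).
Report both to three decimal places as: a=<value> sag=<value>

a=42.295 sag=60.203

seed: a₀ = √(S³/(24(L−S))) = √(129.655³/(24·57.074)) = 39.889549
iter 1: u=1.625175  f(a)=+8.029e+00  f'(a)=-3.692e+00  a ← 39.889549 − (+8.029e+00/-3.692e+00) = 42.064069
iter 2: u=1.541161  f(a)=+7.033e-01  f'(a)=-3.071e+00  a ← 42.064069 − (+7.033e-01/-3.071e+00) = 42.293051
iter 3: u=1.532817  f(a)=+6.540e-03  f'(a)=-3.014e+00  a ← 42.293051 − (+6.540e-03/-3.014e+00) = 42.295221
iter 4: u=1.532738  f(a)=+5.773e-07  f'(a)=-3.014e+00  a ← 42.295221 − (+5.773e-07/-3.014e+00) = 42.295221
iter 5: u=1.532738  f(a)=+0.000e+00  f'(a)=-3.014e+00  a ← 42.295221 − (+0.000e+00/-3.014e+00) = 42.295221
converged: |Δa| < 1e-12 after 5 iterations
sag = a·(cosh(S/(2a)) − 1) = 42.295221·(cosh(1.532738) − 1) = 60.202660
T_max/T_min = cosh(S/(2a)) = 2.423392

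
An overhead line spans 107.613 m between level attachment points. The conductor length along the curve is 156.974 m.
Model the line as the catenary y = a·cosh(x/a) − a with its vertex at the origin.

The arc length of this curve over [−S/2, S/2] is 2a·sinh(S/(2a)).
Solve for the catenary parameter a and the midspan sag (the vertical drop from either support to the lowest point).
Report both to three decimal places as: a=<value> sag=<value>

seed: a₀ = √(S³/(24(L−S))) = √(107.613³/(24·49.361)) = 32.433925
iter 1: u=1.658957  f(a)=+7.255e+00  f'(a)=-3.968e+00  a ← 32.433925 − (+7.255e+00/-3.968e+00) = 34.262222
iter 2: u=1.570432  f(a)=+6.586e-01  f'(a)=-3.278e+00  a ← 34.262222 − (+6.586e-01/-3.278e+00) = 34.463177
iter 3: u=1.561275  f(a)=+6.626e-03  f'(a)=-3.212e+00  a ← 34.463177 − (+6.626e-03/-3.212e+00) = 34.465240
iter 4: u=1.561182  f(a)=+6.854e-07  f'(a)=-3.211e+00  a ← 34.465240 − (+6.854e-07/-3.211e+00) = 34.465240
iter 5: u=1.561182  f(a)=+0.000e+00  f'(a)=-3.211e+00  a ← 34.465240 − (+0.000e+00/-3.211e+00) = 34.465240
converged: |Δa| < 1e-12 after 5 iterations
sag = a·(cosh(S/(2a)) − 1) = 34.465240·(cosh(1.561182) − 1) = 51.255597
T_max/T_min = cosh(S/(2a)) = 2.487168

a=34.465 sag=51.256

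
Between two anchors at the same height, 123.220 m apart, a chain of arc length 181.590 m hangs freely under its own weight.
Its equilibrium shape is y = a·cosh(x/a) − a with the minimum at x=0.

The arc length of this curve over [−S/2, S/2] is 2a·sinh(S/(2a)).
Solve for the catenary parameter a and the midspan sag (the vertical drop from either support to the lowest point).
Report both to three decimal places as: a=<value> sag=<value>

seed: a₀ = √(S³/(24(L−S))) = √(123.220³/(24·58.370)) = 36.544442
iter 1: u=1.685892  f(a)=+8.879e+00  f'(a)=-4.200e+00  a ← 36.544442 − (+8.879e+00/-4.200e+00) = 38.658734
iter 2: u=1.593689  f(a)=+8.289e-01  f'(a)=-3.449e+00  a ← 38.658734 − (+8.289e-01/-3.449e+00) = 38.899056
iter 3: u=1.583843  f(a)=+8.865e-03  f'(a)=-3.376e+00  a ← 38.899056 − (+8.865e-03/-3.376e+00) = 38.901682
iter 4: u=1.583736  f(a)=+1.038e-06  f'(a)=-3.375e+00  a ← 38.901682 − (+1.038e-06/-3.375e+00) = 38.901682
iter 5: u=1.583736  f(a)=+5.684e-14  f'(a)=-3.375e+00  a ← 38.901682 − (+5.684e-14/-3.375e+00) = 38.901682
converged: |Δa| < 1e-12 after 5 iterations
sag = a·(cosh(S/(2a)) − 1) = 38.901682·(cosh(1.583736) − 1) = 59.876215
T_max/T_min = cosh(S/(2a)) = 2.539168

a=38.902 sag=59.876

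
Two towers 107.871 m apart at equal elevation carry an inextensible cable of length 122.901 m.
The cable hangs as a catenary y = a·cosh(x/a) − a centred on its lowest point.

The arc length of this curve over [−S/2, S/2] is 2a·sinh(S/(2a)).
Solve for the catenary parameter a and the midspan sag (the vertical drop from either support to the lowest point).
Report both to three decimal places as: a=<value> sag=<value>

seed: a₀ = √(S³/(24(L−S))) = √(107.871³/(24·15.030)) = 58.989124
iter 1: u=0.914330  f(a)=+6.409e-01  f'(a)=-5.535e-01  a ← 58.989124 − (+6.409e-01/-5.535e-01) = 60.147081
iter 2: u=0.896727  f(a)=+1.936e-02  f'(a)=-5.205e-01  a ← 60.147081 − (+1.936e-02/-5.205e-01) = 60.184272
iter 3: u=0.896173  f(a)=+1.888e-05  f'(a)=-5.195e-01  a ← 60.184272 − (+1.888e-05/-5.195e-01) = 60.184309
iter 4: u=0.896172  f(a)=+1.799e-11  f'(a)=-5.195e-01  a ← 60.184309 − (+1.799e-11/-5.195e-01) = 60.184309
converged: |Δa| < 1e-12 after 4 iterations
sag = a·(cosh(S/(2a)) − 1) = 60.184309·(cosh(0.896172) − 1) = 25.829149
T_max/T_min = cosh(S/(2a)) = 1.429168

a=60.184 sag=25.829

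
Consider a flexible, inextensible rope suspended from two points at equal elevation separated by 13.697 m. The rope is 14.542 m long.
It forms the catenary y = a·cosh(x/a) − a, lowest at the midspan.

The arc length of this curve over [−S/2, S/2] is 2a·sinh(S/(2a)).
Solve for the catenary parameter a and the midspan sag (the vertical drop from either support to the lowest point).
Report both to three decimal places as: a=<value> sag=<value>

a=11.359 sag=2.128

seed: a₀ = √(S³/(24(L−S))) = √(13.697³/(24·0.845)) = 11.256522
iter 1: u=0.608403  f(a)=+1.578e-02  f'(a)=-1.558e-01  a ← 11.256522 − (+1.578e-02/-1.558e-01) = 11.357811
iter 2: u=0.602977  f(a)=+2.155e-04  f'(a)=-1.515e-01  a ← 11.357811 − (+2.155e-04/-1.515e-01) = 11.359233
iter 3: u=0.602902  f(a)=+4.143e-08  f'(a)=-1.515e-01  a ← 11.359233 − (+4.143e-08/-1.515e-01) = 11.359234
iter 4: u=0.602902  f(a)=+3.553e-15  f'(a)=-1.515e-01  a ← 11.359234 − (+3.553e-15/-1.515e-01) = 11.359234
converged: |Δa| < 1e-12 after 4 iterations
sag = a·(cosh(S/(2a)) − 1) = 11.359234·(cosh(0.602902) − 1) = 2.127783
T_max/T_min = cosh(S/(2a)) = 1.187318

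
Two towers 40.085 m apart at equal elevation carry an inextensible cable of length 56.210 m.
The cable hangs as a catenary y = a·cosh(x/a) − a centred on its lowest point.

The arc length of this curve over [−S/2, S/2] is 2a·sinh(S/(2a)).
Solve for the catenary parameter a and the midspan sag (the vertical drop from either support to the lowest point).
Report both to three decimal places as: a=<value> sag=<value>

a=13.617 sag=17.613

seed: a₀ = √(S³/(24(L−S))) = √(40.085³/(24·16.125)) = 12.900821
iter 1: u=1.553583  f(a)=+2.062e+00  f'(a)=-3.158e+00  a ← 12.900821 − (+2.062e+00/-3.158e+00) = 13.553734
iter 2: u=1.478744  f(a)=+1.668e-01  f'(a)=-2.665e+00  a ← 13.553734 − (+1.668e-01/-2.665e+00) = 13.616332
iter 3: u=1.471946  f(a)=+1.305e-03  f'(a)=-2.624e+00  a ← 13.616332 − (+1.305e-03/-2.624e+00) = 13.616829
iter 4: u=1.471892  f(a)=+8.130e-08  f'(a)=-2.624e+00  a ← 13.616829 − (+8.130e-08/-2.624e+00) = 13.616829
iter 5: u=1.471892  f(a)=+0.000e+00  f'(a)=-2.624e+00  a ← 13.616829 − (+0.000e+00/-2.624e+00) = 13.616829
converged: |Δa| < 1e-12 after 5 iterations
sag = a·(cosh(S/(2a)) − 1) = 13.616829·(cosh(1.471892) − 1) = 17.613109
T_max/T_min = cosh(S/(2a)) = 2.293481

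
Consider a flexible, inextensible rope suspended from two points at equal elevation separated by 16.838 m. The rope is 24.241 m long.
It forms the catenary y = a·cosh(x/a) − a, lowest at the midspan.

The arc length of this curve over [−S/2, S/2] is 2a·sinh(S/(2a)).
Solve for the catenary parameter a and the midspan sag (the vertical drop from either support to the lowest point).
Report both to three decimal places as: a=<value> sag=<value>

seed: a₀ = √(S³/(24(L−S))) = √(16.838³/(24·7.403)) = 5.183538
iter 1: u=1.624180  f(a)=+1.040e+00  f'(a)=-3.684e+00  a ← 5.183538 − (+1.040e+00/-3.684e+00) = 5.465828
iter 2: u=1.540297  f(a)=+9.101e-02  f'(a)=-3.065e+00  a ← 5.465828 − (+9.101e-02/-3.065e+00) = 5.495516
iter 3: u=1.531976  f(a)=+8.444e-04  f'(a)=-3.009e+00  a ← 5.495516 − (+8.444e-04/-3.009e+00) = 5.495797
iter 4: u=1.531898  f(a)=+7.418e-08  f'(a)=-3.008e+00  a ← 5.495797 − (+7.418e-08/-3.008e+00) = 5.495797
iter 5: u=1.531898  f(a)=+0.000e+00  f'(a)=-3.008e+00  a ← 5.495797 − (+0.000e+00/-3.008e+00) = 5.495797
converged: |Δa| < 1e-12 after 5 iterations
sag = a·(cosh(S/(2a)) − 1) = 5.495797·(cosh(1.531898) − 1) = 7.812483
T_max/T_min = cosh(S/(2a)) = 2.421538

a=5.496 sag=7.812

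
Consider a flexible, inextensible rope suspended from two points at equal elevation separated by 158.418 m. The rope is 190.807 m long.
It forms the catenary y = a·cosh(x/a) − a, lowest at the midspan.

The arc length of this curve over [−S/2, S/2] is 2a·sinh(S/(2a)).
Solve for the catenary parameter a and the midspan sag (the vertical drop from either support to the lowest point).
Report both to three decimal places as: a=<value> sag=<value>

seed: a₀ = √(S³/(24(L−S))) = √(158.418³/(24·32.389)) = 71.515865
iter 1: u=1.107572  f(a)=+2.046e+00  f'(a)=-1.022e+00  a ← 71.515865 − (+2.046e+00/-1.022e+00) = 73.517696
iter 2: u=1.077414  f(a)=+8.904e-02  f'(a)=-9.347e-01  a ← 73.517696 − (+8.904e-02/-9.347e-01) = 73.612955
iter 3: u=1.076020  f(a)=+1.857e-04  f'(a)=-9.308e-01  a ← 73.612955 − (+1.857e-04/-9.308e-01) = 73.613154
iter 4: u=1.076017  f(a)=+8.111e-10  f'(a)=-9.308e-01  a ← 73.613154 − (+8.111e-10/-9.308e-01) = 73.613154
iter 5: u=1.076017  f(a)=+0.000e+00  f'(a)=-9.308e-01  a ← 73.613154 − (+0.000e+00/-9.308e-01) = 73.613154
converged: |Δa| < 1e-12 after 5 iterations
sag = a·(cosh(S/(2a)) − 1) = 73.613154·(cosh(1.076017) − 1) = 46.888814
T_max/T_min = cosh(S/(2a)) = 1.636962

a=73.613 sag=46.889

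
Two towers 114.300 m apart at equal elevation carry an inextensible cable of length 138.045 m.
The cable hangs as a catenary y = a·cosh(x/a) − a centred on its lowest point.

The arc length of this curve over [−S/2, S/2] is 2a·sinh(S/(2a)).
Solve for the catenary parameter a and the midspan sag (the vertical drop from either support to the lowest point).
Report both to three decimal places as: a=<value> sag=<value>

a=52.713 sag=34.136

seed: a₀ = √(S³/(24(L−S))) = √(114.300³/(24·23.745)) = 51.189117
iter 1: u=1.116448  f(a)=+1.525e+00  f'(a)=-1.049e+00  a ← 51.189117 − (+1.525e+00/-1.049e+00) = 52.642942
iter 2: u=1.085616  f(a)=+6.736e-02  f'(a)=-9.578e-01  a ← 52.642942 − (+6.736e-02/-9.578e-01) = 52.713268
iter 3: u=1.084167  f(a)=+1.450e-04  f'(a)=-9.537e-01  a ← 52.713268 − (+1.450e-04/-9.537e-01) = 52.713420
iter 4: u=1.084164  f(a)=+6.746e-10  f'(a)=-9.537e-01  a ← 52.713420 − (+6.746e-10/-9.537e-01) = 52.713420
iter 5: u=1.084164  f(a)=-2.842e-14  f'(a)=-9.537e-01  a ← 52.713420 − (-2.842e-14/-9.537e-01) = 52.713420
converged: |Δa| < 1e-12 after 5 iterations
sag = a·(cosh(S/(2a)) − 1) = 52.713420·(cosh(1.084164) − 1) = 34.135933
T_max/T_min = cosh(S/(2a)) = 1.647576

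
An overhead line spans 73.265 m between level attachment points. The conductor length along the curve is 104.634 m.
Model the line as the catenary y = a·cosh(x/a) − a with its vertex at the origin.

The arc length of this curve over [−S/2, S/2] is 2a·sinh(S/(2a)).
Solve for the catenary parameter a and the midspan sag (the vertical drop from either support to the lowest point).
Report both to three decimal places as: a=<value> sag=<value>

a=24.199 sag=33.443

seed: a₀ = √(S³/(24(L−S))) = √(73.265³/(24·31.369)) = 22.855402
iter 1: u=1.602794  f(a)=+4.285e+00  f'(a)=-3.518e+00  a ← 22.855402 − (+4.285e+00/-3.518e+00) = 24.073331
iter 2: u=1.521705  f(a)=+3.663e-01  f'(a)=-2.940e+00  a ← 24.073331 − (+3.663e-01/-2.940e+00) = 24.197931
iter 3: u=1.513869  f(a)=+3.231e-03  f'(a)=-2.888e+00  a ← 24.197931 − (+3.231e-03/-2.888e+00) = 24.199049
iter 4: u=1.513799  f(a)=+2.562e-07  f'(a)=-2.888e+00  a ← 24.199049 − (+2.562e-07/-2.888e+00) = 24.199049
iter 5: u=1.513799  f(a)=+2.842e-14  f'(a)=-2.888e+00  a ← 24.199049 − (+2.842e-14/-2.888e+00) = 24.199049
converged: |Δa| < 1e-12 after 5 iterations
sag = a·(cosh(S/(2a)) − 1) = 24.199049·(cosh(1.513799) − 1) = 33.443491
T_max/T_min = cosh(S/(2a)) = 2.382017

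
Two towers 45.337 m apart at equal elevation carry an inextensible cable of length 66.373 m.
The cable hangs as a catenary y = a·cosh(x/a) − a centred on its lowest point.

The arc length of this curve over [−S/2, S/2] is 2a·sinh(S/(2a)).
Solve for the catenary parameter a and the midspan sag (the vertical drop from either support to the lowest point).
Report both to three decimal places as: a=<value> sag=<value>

seed: a₀ = √(S³/(24(L−S))) = √(45.337³/(24·21.036)) = 13.586011
iter 1: u=1.668518  f(a)=+3.130e+00  f'(a)=-4.049e+00  a ← 13.586011 − (+3.130e+00/-4.049e+00) = 14.359009
iter 2: u=1.578695  f(a)=+2.870e-01  f'(a)=-3.338e+00  a ← 14.359009 − (+2.870e-01/-3.338e+00) = 14.444996
iter 3: u=1.569298  f(a)=+2.951e-03  f'(a)=-3.269e+00  a ← 14.444996 − (+2.951e-03/-3.269e+00) = 14.445899
iter 4: u=1.569200  f(a)=+3.191e-07  f'(a)=-3.269e+00  a ← 14.445899 − (+3.191e-07/-3.269e+00) = 14.445899
iter 5: u=1.569200  f(a)=+1.421e-14  f'(a)=-3.269e+00  a ← 14.445899 − (+1.421e-14/-3.269e+00) = 14.445899
converged: |Δa| < 1e-12 after 5 iterations
sag = a·(cosh(S/(2a)) − 1) = 14.445899·(cosh(1.569200) − 1) = 21.748407
T_max/T_min = cosh(S/(2a)) = 2.505507

a=14.446 sag=21.748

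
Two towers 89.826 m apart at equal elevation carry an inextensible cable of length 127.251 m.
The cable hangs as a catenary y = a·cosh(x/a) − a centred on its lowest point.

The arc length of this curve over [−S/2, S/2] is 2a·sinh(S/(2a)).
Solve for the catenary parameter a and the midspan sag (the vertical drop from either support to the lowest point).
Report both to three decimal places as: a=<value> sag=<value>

seed: a₀ = √(S³/(24(L−S))) = √(89.826³/(24·37.425)) = 28.406424
iter 1: u=1.581086  f(a)=+4.966e+00  f'(a)=-3.355e+00  a ← 28.406424 − (+4.966e+00/-3.355e+00) = 29.886519
iter 2: u=1.502785  f(a)=+4.145e-01  f'(a)=-2.817e+00  a ← 29.886519 − (+4.145e-01/-2.817e+00) = 30.033701
iter 3: u=1.495420  f(a)=+3.470e-03  f'(a)=-2.770e+00  a ← 30.033701 − (+3.470e-03/-2.770e+00) = 30.034954
iter 4: u=1.495358  f(a)=+2.476e-07  f'(a)=-2.769e+00  a ← 30.034954 − (+2.476e-07/-2.769e+00) = 30.034954
iter 5: u=1.495358  f(a)=+2.842e-14  f'(a)=-2.769e+00  a ← 30.034954 − (+2.842e-14/-2.769e+00) = 30.034954
converged: |Δa| < 1e-12 after 5 iterations
sag = a·(cosh(S/(2a)) − 1) = 30.034954·(cosh(1.495358) − 1) = 40.323434
T_max/T_min = cosh(S/(2a)) = 2.342550

a=30.035 sag=40.323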